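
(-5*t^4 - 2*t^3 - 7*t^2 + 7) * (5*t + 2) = -25*t^5 - 20*t^4 - 39*t^3 - 14*t^2 + 35*t + 14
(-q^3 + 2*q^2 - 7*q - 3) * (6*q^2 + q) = -6*q^5 + 11*q^4 - 40*q^3 - 25*q^2 - 3*q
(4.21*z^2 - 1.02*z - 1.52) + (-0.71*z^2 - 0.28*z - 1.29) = 3.5*z^2 - 1.3*z - 2.81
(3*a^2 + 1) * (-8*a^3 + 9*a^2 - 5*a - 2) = -24*a^5 + 27*a^4 - 23*a^3 + 3*a^2 - 5*a - 2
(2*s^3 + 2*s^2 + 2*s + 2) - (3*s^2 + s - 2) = 2*s^3 - s^2 + s + 4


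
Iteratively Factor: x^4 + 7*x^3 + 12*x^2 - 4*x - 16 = (x + 2)*(x^3 + 5*x^2 + 2*x - 8) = (x - 1)*(x + 2)*(x^2 + 6*x + 8) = (x - 1)*(x + 2)^2*(x + 4)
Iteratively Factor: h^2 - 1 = (h - 1)*(h + 1)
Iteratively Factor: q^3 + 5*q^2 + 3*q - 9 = (q + 3)*(q^2 + 2*q - 3) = (q - 1)*(q + 3)*(q + 3)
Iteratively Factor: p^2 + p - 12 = (p + 4)*(p - 3)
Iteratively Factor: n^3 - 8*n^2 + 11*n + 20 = (n - 5)*(n^2 - 3*n - 4) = (n - 5)*(n + 1)*(n - 4)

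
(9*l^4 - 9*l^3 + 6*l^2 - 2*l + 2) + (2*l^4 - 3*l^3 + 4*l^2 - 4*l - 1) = 11*l^4 - 12*l^3 + 10*l^2 - 6*l + 1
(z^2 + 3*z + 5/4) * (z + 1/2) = z^3 + 7*z^2/2 + 11*z/4 + 5/8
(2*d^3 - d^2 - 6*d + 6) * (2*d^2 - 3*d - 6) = 4*d^5 - 8*d^4 - 21*d^3 + 36*d^2 + 18*d - 36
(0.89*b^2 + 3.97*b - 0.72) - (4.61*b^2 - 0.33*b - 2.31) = -3.72*b^2 + 4.3*b + 1.59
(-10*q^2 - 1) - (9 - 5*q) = -10*q^2 + 5*q - 10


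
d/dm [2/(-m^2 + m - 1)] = 2*(2*m - 1)/(m^2 - m + 1)^2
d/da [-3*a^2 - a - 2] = -6*a - 1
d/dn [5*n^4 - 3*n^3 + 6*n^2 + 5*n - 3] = 20*n^3 - 9*n^2 + 12*n + 5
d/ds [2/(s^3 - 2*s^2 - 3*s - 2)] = 2*(-3*s^2 + 4*s + 3)/(-s^3 + 2*s^2 + 3*s + 2)^2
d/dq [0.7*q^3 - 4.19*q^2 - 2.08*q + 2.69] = 2.1*q^2 - 8.38*q - 2.08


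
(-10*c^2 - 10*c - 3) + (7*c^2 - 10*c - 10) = -3*c^2 - 20*c - 13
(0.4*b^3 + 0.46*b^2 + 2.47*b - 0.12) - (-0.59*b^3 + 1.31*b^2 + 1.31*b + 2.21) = 0.99*b^3 - 0.85*b^2 + 1.16*b - 2.33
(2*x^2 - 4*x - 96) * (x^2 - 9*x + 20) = 2*x^4 - 22*x^3 - 20*x^2 + 784*x - 1920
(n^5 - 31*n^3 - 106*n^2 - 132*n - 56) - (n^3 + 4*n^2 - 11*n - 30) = n^5 - 32*n^3 - 110*n^2 - 121*n - 26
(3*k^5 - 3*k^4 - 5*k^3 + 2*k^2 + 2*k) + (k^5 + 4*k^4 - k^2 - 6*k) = 4*k^5 + k^4 - 5*k^3 + k^2 - 4*k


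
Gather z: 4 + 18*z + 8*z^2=8*z^2 + 18*z + 4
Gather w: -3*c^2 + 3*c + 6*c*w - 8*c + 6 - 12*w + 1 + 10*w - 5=-3*c^2 - 5*c + w*(6*c - 2) + 2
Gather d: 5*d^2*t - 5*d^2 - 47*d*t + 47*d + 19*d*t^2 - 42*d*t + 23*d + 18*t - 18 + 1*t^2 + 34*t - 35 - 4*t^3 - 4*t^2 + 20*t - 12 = d^2*(5*t - 5) + d*(19*t^2 - 89*t + 70) - 4*t^3 - 3*t^2 + 72*t - 65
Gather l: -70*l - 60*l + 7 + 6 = 13 - 130*l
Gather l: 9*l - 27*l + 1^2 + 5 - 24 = -18*l - 18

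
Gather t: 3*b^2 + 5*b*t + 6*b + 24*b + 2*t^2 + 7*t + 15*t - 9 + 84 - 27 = 3*b^2 + 30*b + 2*t^2 + t*(5*b + 22) + 48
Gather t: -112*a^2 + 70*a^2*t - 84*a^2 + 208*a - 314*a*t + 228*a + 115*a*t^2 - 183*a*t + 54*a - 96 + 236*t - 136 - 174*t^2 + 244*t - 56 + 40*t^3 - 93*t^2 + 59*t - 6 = -196*a^2 + 490*a + 40*t^3 + t^2*(115*a - 267) + t*(70*a^2 - 497*a + 539) - 294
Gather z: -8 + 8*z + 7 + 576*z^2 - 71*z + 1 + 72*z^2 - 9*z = 648*z^2 - 72*z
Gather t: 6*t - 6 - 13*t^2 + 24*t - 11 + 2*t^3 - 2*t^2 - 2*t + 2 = 2*t^3 - 15*t^2 + 28*t - 15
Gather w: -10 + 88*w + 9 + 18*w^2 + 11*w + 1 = 18*w^2 + 99*w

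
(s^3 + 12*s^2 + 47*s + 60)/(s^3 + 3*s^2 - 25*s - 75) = (s + 4)/(s - 5)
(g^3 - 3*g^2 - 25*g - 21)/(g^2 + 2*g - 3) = (g^2 - 6*g - 7)/(g - 1)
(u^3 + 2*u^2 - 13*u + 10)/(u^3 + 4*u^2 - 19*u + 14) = (u + 5)/(u + 7)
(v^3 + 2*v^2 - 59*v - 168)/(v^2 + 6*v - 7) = (v^2 - 5*v - 24)/(v - 1)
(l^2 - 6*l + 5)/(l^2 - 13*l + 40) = (l - 1)/(l - 8)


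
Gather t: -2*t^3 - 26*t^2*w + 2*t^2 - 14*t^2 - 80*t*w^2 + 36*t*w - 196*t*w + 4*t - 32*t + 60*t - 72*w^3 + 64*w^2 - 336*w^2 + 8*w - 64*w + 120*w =-2*t^3 + t^2*(-26*w - 12) + t*(-80*w^2 - 160*w + 32) - 72*w^3 - 272*w^2 + 64*w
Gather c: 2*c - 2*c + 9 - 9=0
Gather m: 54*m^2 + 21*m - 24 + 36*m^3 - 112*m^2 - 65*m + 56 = 36*m^3 - 58*m^2 - 44*m + 32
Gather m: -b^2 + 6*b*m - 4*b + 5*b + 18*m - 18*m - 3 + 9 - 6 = -b^2 + 6*b*m + b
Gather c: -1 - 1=-2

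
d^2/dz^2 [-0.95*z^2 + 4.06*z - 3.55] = -1.90000000000000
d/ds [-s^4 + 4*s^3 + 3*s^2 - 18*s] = -4*s^3 + 12*s^2 + 6*s - 18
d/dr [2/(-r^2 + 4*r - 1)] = 4*(r - 2)/(r^2 - 4*r + 1)^2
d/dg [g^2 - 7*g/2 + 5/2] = 2*g - 7/2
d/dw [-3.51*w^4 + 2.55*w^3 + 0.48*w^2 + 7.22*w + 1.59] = -14.04*w^3 + 7.65*w^2 + 0.96*w + 7.22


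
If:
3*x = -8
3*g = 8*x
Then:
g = -64/9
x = -8/3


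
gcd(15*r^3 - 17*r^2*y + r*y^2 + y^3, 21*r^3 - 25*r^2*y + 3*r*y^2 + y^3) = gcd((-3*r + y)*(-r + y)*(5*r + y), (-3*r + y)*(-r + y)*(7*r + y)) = 3*r^2 - 4*r*y + y^2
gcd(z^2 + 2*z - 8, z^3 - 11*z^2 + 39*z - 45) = 1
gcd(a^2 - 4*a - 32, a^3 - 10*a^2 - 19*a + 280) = a - 8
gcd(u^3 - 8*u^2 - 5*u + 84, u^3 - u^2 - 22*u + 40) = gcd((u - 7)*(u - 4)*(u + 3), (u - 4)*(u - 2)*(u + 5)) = u - 4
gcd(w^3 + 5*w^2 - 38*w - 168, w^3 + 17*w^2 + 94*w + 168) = w^2 + 11*w + 28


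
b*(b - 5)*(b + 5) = b^3 - 25*b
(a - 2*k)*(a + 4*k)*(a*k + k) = a^3*k + 2*a^2*k^2 + a^2*k - 8*a*k^3 + 2*a*k^2 - 8*k^3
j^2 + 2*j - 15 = (j - 3)*(j + 5)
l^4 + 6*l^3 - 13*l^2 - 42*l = l*(l - 3)*(l + 2)*(l + 7)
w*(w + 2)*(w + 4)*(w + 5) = w^4 + 11*w^3 + 38*w^2 + 40*w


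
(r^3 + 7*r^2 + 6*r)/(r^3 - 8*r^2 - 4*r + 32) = r*(r^2 + 7*r + 6)/(r^3 - 8*r^2 - 4*r + 32)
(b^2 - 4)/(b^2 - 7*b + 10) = (b + 2)/(b - 5)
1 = 1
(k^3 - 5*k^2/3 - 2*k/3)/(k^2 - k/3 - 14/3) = k*(-3*k^2 + 5*k + 2)/(-3*k^2 + k + 14)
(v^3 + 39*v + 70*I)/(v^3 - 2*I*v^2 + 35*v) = (v + 2*I)/v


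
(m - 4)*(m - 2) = m^2 - 6*m + 8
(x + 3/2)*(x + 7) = x^2 + 17*x/2 + 21/2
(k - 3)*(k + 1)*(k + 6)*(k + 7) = k^4 + 11*k^3 + 13*k^2 - 123*k - 126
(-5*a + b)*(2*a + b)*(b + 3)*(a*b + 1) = -10*a^3*b^2 - 30*a^3*b - 3*a^2*b^3 - 9*a^2*b^2 - 10*a^2*b - 30*a^2 + a*b^4 + 3*a*b^3 - 3*a*b^2 - 9*a*b + b^3 + 3*b^2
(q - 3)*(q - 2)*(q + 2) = q^3 - 3*q^2 - 4*q + 12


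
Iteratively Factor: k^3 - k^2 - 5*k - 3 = (k + 1)*(k^2 - 2*k - 3) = (k + 1)^2*(k - 3)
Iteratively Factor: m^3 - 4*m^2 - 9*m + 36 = (m - 3)*(m^2 - m - 12) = (m - 3)*(m + 3)*(m - 4)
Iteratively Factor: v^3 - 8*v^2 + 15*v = (v - 5)*(v^2 - 3*v) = v*(v - 5)*(v - 3)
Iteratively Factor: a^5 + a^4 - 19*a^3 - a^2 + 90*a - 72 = (a - 3)*(a^4 + 4*a^3 - 7*a^2 - 22*a + 24) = (a - 3)*(a - 1)*(a^3 + 5*a^2 - 2*a - 24) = (a - 3)*(a - 1)*(a + 4)*(a^2 + a - 6) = (a - 3)*(a - 1)*(a + 3)*(a + 4)*(a - 2)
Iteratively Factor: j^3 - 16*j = (j + 4)*(j^2 - 4*j) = (j - 4)*(j + 4)*(j)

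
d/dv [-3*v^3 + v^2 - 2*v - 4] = -9*v^2 + 2*v - 2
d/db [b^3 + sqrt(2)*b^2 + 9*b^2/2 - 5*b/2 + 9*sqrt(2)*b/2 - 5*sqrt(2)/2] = 3*b^2 + 2*sqrt(2)*b + 9*b - 5/2 + 9*sqrt(2)/2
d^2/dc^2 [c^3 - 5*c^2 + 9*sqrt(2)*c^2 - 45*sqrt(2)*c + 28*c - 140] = 6*c - 10 + 18*sqrt(2)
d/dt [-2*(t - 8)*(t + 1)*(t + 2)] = -6*t^2 + 20*t + 44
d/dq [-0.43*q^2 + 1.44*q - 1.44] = 1.44 - 0.86*q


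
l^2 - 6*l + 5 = (l - 5)*(l - 1)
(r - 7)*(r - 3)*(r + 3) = r^3 - 7*r^2 - 9*r + 63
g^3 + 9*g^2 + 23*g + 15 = (g + 1)*(g + 3)*(g + 5)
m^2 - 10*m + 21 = (m - 7)*(m - 3)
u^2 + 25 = (u - 5*I)*(u + 5*I)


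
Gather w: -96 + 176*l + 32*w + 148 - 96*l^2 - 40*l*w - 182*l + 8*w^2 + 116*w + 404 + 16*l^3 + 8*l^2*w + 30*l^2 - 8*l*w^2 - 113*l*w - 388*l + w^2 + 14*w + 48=16*l^3 - 66*l^2 - 394*l + w^2*(9 - 8*l) + w*(8*l^2 - 153*l + 162) + 504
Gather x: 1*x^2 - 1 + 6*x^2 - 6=7*x^2 - 7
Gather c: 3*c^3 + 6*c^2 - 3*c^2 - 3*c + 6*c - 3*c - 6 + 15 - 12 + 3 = 3*c^3 + 3*c^2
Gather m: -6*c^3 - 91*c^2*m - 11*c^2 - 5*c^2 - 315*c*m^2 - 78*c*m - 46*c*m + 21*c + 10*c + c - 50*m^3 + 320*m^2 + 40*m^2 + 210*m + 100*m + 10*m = -6*c^3 - 16*c^2 + 32*c - 50*m^3 + m^2*(360 - 315*c) + m*(-91*c^2 - 124*c + 320)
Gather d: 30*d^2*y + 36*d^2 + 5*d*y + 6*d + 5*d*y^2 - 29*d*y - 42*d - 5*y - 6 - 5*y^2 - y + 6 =d^2*(30*y + 36) + d*(5*y^2 - 24*y - 36) - 5*y^2 - 6*y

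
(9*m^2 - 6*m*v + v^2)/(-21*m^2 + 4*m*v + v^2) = (-3*m + v)/(7*m + v)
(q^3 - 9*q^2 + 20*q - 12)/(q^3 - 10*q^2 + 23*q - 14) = (q - 6)/(q - 7)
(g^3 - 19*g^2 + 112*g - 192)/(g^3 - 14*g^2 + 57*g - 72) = (g - 8)/(g - 3)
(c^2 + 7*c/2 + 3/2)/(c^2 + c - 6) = (c + 1/2)/(c - 2)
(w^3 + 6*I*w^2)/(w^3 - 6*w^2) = (w + 6*I)/(w - 6)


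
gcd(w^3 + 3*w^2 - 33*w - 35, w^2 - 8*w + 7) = 1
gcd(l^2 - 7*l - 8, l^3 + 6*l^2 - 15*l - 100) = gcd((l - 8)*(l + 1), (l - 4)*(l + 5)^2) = 1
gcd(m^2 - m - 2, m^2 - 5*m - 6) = m + 1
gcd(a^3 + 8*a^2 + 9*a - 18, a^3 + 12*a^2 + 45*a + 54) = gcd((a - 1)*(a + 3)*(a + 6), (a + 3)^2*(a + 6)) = a^2 + 9*a + 18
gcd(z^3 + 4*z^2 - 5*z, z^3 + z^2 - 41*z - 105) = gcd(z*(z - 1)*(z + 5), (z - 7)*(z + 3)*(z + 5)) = z + 5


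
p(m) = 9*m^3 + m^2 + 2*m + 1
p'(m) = 27*m^2 + 2*m + 2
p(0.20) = 1.51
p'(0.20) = 3.48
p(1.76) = 56.68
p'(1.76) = 89.16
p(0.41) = 2.61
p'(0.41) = 7.36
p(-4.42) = -765.46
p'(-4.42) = 520.64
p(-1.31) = -20.14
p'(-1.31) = 45.71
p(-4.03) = -579.88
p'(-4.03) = 432.44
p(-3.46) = -366.74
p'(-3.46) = 318.31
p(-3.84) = -501.54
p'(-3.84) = 392.45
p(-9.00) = -6497.00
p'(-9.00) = 2171.00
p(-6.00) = -1919.00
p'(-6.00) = 962.00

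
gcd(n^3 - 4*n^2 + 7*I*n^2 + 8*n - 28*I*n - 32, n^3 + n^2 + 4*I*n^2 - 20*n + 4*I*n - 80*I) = n - 4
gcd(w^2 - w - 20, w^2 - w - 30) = 1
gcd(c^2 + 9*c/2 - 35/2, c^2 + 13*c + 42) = c + 7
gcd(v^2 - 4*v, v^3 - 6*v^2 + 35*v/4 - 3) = v - 4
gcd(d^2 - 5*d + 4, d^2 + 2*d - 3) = d - 1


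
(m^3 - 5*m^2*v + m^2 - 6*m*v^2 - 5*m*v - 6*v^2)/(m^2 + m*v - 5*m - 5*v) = (m^2 - 6*m*v + m - 6*v)/(m - 5)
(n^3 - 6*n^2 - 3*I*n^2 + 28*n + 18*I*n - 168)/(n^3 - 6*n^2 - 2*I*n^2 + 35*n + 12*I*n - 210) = (n + 4*I)/(n + 5*I)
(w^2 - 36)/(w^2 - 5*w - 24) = (36 - w^2)/(-w^2 + 5*w + 24)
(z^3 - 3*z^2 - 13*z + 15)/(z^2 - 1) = (z^2 - 2*z - 15)/(z + 1)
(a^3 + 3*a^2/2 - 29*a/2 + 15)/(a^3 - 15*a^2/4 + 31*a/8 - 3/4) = 4*(a + 5)/(4*a - 1)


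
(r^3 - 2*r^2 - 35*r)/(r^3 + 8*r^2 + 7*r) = (r^2 - 2*r - 35)/(r^2 + 8*r + 7)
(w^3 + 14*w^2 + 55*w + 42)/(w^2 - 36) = (w^2 + 8*w + 7)/(w - 6)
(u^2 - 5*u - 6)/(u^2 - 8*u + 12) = (u + 1)/(u - 2)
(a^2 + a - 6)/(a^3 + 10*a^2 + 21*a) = (a - 2)/(a*(a + 7))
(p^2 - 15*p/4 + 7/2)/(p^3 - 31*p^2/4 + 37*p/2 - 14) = 1/(p - 4)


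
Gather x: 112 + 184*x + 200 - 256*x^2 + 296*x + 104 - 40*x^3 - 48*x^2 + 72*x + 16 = -40*x^3 - 304*x^2 + 552*x + 432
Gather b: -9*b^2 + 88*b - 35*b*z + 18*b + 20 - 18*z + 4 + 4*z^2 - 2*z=-9*b^2 + b*(106 - 35*z) + 4*z^2 - 20*z + 24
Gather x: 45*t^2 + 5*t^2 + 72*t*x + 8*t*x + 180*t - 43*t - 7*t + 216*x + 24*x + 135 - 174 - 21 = 50*t^2 + 130*t + x*(80*t + 240) - 60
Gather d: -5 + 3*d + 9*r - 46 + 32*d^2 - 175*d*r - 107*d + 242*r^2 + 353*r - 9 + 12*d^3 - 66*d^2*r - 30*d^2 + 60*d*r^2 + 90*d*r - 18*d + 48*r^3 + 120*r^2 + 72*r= 12*d^3 + d^2*(2 - 66*r) + d*(60*r^2 - 85*r - 122) + 48*r^3 + 362*r^2 + 434*r - 60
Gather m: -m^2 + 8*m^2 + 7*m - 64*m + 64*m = 7*m^2 + 7*m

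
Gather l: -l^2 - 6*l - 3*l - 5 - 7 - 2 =-l^2 - 9*l - 14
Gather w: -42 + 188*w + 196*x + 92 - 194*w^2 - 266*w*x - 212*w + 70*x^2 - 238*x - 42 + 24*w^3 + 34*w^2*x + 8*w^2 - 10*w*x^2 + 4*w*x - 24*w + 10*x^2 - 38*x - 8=24*w^3 + w^2*(34*x - 186) + w*(-10*x^2 - 262*x - 48) + 80*x^2 - 80*x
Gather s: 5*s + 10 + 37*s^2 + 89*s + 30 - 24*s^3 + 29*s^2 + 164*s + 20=-24*s^3 + 66*s^2 + 258*s + 60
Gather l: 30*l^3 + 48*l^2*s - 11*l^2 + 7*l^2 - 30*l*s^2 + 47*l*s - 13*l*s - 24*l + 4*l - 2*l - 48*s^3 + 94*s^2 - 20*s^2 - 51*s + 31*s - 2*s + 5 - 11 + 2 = 30*l^3 + l^2*(48*s - 4) + l*(-30*s^2 + 34*s - 22) - 48*s^3 + 74*s^2 - 22*s - 4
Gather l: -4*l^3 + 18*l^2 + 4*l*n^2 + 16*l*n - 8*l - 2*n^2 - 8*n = -4*l^3 + 18*l^2 + l*(4*n^2 + 16*n - 8) - 2*n^2 - 8*n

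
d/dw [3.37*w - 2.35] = 3.37000000000000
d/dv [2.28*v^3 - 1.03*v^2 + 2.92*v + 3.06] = 6.84*v^2 - 2.06*v + 2.92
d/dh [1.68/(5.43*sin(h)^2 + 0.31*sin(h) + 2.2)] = -(18.2448*sin(h) + 0.5208)*cos(h)/(5.43*sin(h)^2 + 0.31*sin(h) + 2.2)^2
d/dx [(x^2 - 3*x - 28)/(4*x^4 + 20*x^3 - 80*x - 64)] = (-x^3 + 10*x^2 + 7*x - 16)/(2*(x^6 + 2*x^5 - 7*x^4 - 16*x^3 + 8*x^2 + 32*x + 16))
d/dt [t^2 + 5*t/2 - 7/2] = 2*t + 5/2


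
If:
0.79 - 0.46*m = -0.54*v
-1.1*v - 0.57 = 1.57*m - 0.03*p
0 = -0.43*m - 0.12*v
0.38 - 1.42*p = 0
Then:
No Solution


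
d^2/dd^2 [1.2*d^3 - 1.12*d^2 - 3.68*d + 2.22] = 7.2*d - 2.24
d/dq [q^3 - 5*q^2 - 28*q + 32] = 3*q^2 - 10*q - 28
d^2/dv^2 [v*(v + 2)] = 2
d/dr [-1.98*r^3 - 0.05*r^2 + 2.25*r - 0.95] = -5.94*r^2 - 0.1*r + 2.25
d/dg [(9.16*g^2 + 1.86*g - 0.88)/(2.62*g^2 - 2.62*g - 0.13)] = (-28.8724*g^2 + 2.2296*g - 2.5474)/(6.8644*g^4 - 13.7288*g^3 + 6.1832*g^2 + 0.6812*g + 0.0169)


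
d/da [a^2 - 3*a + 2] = 2*a - 3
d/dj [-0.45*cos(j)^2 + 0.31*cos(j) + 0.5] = (0.9*cos(j) - 0.31)*sin(j)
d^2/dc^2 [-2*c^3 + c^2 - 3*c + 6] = 2 - 12*c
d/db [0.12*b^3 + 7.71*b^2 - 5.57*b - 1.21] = 0.36*b^2 + 15.42*b - 5.57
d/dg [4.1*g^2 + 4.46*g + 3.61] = 8.2*g + 4.46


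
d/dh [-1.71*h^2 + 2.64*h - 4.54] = 2.64 - 3.42*h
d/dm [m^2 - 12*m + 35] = 2*m - 12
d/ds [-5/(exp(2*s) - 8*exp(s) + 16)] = 10*(exp(s) - 4)*exp(s)/(exp(2*s) - 8*exp(s) + 16)^2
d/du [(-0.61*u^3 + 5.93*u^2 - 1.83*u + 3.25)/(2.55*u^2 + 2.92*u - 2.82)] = (-1.5555*u^4 - 3.5624*u^3 + 27.1427*u^2 - 50.0202*u - 4.3294)/(6.5025*u^4 + 14.892*u^3 - 5.8556*u^2 - 16.4688*u + 7.9524)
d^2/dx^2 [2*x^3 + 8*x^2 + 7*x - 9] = 12*x + 16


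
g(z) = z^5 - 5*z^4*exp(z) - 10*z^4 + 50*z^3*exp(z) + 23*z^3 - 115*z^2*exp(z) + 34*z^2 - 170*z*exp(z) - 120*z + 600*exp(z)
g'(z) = -5*z^4*exp(z) + 5*z^4 + 30*z^3*exp(z) - 40*z^3 + 35*z^2*exp(z) + 69*z^2 - 400*z*exp(z) + 68*z + 430*exp(z) - 120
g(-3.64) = -2710.85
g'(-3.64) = 3354.26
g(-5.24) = -13303.51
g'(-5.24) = 10918.59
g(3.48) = -330.19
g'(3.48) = -231.29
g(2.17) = 746.05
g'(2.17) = -624.23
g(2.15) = 758.35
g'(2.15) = -605.71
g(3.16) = -146.35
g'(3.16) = -838.41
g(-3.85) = -3483.17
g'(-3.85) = 4015.30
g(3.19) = -170.96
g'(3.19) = -801.34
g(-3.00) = -1091.64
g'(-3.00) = 1818.34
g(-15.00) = -1333800.14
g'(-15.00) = 402509.90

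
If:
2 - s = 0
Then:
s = 2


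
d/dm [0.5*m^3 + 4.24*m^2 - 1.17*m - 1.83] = 1.5*m^2 + 8.48*m - 1.17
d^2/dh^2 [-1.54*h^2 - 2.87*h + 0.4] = -3.08000000000000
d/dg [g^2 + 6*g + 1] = 2*g + 6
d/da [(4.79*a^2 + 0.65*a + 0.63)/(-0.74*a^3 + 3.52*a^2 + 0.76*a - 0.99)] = (3.5446*a^4 + 0.961999999999996*a^3 + 2.751*a^2 - 13.9194*a - 1.1223)/(0.5476*a^6 - 5.2096*a^5 + 11.2656*a^4 + 6.8156*a^3 - 6.392*a^2 - 1.5048*a + 0.9801)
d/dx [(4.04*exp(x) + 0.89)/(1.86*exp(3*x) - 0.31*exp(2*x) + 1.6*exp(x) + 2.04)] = (-15.0288*exp(3*x) - 3.7138*exp(2*x) + 0.5518*exp(x) + 6.8176)*exp(x)/(3.4596*exp(6*x) - 1.1532*exp(5*x) + 6.0481*exp(4*x) + 6.5968*exp(3*x) + 1.2952*exp(2*x) + 6.528*exp(x) + 4.1616)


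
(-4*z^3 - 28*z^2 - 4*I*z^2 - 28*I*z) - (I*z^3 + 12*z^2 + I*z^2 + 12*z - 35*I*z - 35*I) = -4*z^3 - I*z^3 - 40*z^2 - 5*I*z^2 - 12*z + 7*I*z + 35*I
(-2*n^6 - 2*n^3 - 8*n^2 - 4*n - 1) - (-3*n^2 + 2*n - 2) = -2*n^6 - 2*n^3 - 5*n^2 - 6*n + 1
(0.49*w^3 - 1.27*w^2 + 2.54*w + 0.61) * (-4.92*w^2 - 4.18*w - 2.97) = -2.4108*w^5 + 4.2002*w^4 - 8.6435*w^3 - 9.8465*w^2 - 10.0936*w - 1.8117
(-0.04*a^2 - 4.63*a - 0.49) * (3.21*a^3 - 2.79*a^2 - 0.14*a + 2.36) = -0.1284*a^5 - 14.7507*a^4 + 11.3504*a^3 + 1.9209*a^2 - 10.8582*a - 1.1564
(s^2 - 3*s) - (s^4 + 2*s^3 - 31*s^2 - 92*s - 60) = -s^4 - 2*s^3 + 32*s^2 + 89*s + 60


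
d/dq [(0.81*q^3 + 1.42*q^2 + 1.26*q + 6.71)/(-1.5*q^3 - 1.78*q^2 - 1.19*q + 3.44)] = (0.6882*q^4 + 1.8522*q^3 + 39.1072*q^2 + 33.6572*q + 12.3193)/(2.25*q^6 + 5.34*q^5 + 6.7384*q^4 - 6.0836*q^3 - 10.8303*q^2 - 8.1872*q + 11.8336)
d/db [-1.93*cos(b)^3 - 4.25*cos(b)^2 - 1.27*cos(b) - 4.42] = (5.79*cos(b)^2 + 8.5*cos(b) + 1.27)*sin(b)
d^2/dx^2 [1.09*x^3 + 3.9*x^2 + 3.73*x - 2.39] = 6.54*x + 7.8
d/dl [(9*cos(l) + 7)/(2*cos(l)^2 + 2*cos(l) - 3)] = (18*cos(l)^2 + 28*cos(l) + 41)*sin(l)/(2*cos(l) + cos(2*l) - 2)^2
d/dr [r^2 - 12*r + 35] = 2*r - 12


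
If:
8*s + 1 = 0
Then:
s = -1/8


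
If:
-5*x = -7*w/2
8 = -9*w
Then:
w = -8/9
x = -28/45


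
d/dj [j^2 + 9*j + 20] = 2*j + 9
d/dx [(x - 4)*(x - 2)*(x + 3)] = 3*x^2 - 6*x - 10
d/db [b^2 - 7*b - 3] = 2*b - 7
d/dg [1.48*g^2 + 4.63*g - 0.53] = 2.96*g + 4.63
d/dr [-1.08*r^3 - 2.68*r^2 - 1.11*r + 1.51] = -3.24*r^2 - 5.36*r - 1.11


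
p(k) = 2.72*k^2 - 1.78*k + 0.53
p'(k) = 5.44*k - 1.78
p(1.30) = 2.81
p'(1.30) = 5.29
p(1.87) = 6.71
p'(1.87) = 8.39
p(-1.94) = 14.22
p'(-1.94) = -12.33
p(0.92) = 1.19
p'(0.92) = 3.22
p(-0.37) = 1.56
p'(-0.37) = -3.79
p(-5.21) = 83.64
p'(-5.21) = -30.12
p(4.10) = 38.96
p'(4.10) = 20.52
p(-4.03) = 51.88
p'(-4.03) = -23.70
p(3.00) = 19.67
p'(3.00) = 14.54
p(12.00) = 370.85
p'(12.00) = 63.50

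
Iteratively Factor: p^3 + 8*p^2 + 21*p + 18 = (p + 2)*(p^2 + 6*p + 9) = (p + 2)*(p + 3)*(p + 3)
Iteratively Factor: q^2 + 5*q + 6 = (q + 3)*(q + 2)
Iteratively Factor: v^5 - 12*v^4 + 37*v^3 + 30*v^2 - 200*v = (v + 2)*(v^4 - 14*v^3 + 65*v^2 - 100*v) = v*(v + 2)*(v^3 - 14*v^2 + 65*v - 100) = v*(v - 5)*(v + 2)*(v^2 - 9*v + 20) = v*(v - 5)*(v - 4)*(v + 2)*(v - 5)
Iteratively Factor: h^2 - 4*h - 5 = (h - 5)*(h + 1)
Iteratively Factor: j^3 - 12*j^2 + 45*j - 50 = (j - 2)*(j^2 - 10*j + 25) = (j - 5)*(j - 2)*(j - 5)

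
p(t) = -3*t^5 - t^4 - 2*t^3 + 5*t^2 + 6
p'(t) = -15*t^4 - 4*t^3 - 6*t^2 + 10*t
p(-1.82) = 83.55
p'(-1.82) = -178.54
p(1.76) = -49.67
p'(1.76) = -166.72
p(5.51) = -16334.79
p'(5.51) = -14622.23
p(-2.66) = 428.47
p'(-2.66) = -744.73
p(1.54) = -21.06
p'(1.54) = -97.81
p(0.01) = 6.00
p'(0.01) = 0.10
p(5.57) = -17231.15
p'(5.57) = -15259.85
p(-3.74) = 2180.14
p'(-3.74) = -2846.87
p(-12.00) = 729942.00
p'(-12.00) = -305112.00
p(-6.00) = 22650.00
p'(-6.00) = -18852.00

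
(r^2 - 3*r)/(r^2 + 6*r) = (r - 3)/(r + 6)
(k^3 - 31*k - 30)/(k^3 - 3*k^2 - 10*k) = (-k^3 + 31*k + 30)/(k*(-k^2 + 3*k + 10))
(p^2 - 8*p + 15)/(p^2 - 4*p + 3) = (p - 5)/(p - 1)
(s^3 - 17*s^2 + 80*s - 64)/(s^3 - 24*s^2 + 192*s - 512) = (s - 1)/(s - 8)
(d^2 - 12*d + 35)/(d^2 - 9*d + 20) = (d - 7)/(d - 4)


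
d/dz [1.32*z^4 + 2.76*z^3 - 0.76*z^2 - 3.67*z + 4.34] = 5.28*z^3 + 8.28*z^2 - 1.52*z - 3.67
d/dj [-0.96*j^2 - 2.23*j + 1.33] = -1.92*j - 2.23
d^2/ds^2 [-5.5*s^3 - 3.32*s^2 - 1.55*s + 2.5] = -33.0*s - 6.64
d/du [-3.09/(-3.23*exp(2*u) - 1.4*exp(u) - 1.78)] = (-19.9614*exp(u) - 4.326)*exp(u)/(3.23*exp(2*u) + 1.4*exp(u) + 1.78)^2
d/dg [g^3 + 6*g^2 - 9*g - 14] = 3*g^2 + 12*g - 9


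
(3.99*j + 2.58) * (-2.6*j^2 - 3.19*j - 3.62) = -10.374*j^3 - 19.4361*j^2 - 22.674*j - 9.3396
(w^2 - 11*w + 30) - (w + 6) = w^2 - 12*w + 24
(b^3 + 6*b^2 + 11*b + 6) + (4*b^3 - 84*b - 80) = 5*b^3 + 6*b^2 - 73*b - 74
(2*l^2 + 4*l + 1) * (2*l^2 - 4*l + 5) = 4*l^4 - 4*l^2 + 16*l + 5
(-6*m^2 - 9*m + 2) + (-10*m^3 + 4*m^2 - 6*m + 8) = -10*m^3 - 2*m^2 - 15*m + 10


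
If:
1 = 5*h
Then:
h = 1/5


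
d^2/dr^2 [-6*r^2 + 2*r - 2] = -12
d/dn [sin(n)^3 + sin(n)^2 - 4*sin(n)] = (3*sin(n)^2 + 2*sin(n) - 4)*cos(n)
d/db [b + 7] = 1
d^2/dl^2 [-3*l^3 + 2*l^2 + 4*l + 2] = 4 - 18*l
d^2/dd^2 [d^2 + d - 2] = 2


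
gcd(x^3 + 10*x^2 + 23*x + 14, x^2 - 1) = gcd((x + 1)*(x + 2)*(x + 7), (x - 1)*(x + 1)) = x + 1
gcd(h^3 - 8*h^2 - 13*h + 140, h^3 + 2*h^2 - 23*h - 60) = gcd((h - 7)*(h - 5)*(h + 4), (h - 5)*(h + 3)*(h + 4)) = h^2 - h - 20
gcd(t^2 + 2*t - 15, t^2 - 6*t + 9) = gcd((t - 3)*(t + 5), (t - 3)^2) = t - 3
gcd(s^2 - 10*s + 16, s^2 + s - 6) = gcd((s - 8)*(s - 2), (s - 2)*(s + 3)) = s - 2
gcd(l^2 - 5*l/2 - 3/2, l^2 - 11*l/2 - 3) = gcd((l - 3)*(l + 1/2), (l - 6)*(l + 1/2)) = l + 1/2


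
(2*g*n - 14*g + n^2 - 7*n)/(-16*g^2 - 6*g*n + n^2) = (7 - n)/(8*g - n)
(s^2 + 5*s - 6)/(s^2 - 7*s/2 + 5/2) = 2*(s + 6)/(2*s - 5)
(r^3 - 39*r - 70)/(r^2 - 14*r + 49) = (r^2 + 7*r + 10)/(r - 7)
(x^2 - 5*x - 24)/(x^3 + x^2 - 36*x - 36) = (x^2 - 5*x - 24)/(x^3 + x^2 - 36*x - 36)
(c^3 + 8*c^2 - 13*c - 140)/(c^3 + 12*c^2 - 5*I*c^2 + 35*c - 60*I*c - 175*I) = (c - 4)/(c - 5*I)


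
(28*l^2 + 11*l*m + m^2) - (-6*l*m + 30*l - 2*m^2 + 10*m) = 28*l^2 + 17*l*m - 30*l + 3*m^2 - 10*m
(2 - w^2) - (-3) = 5 - w^2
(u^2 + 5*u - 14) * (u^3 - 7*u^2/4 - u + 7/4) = u^5 + 13*u^4/4 - 95*u^3/4 + 85*u^2/4 + 91*u/4 - 49/2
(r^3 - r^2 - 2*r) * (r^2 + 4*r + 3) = r^5 + 3*r^4 - 3*r^3 - 11*r^2 - 6*r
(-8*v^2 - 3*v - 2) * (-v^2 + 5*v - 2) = 8*v^4 - 37*v^3 + 3*v^2 - 4*v + 4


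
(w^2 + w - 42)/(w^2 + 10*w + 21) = (w - 6)/(w + 3)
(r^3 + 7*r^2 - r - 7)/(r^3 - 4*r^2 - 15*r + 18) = (r^2 + 8*r + 7)/(r^2 - 3*r - 18)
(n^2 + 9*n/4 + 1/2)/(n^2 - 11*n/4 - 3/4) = (n + 2)/(n - 3)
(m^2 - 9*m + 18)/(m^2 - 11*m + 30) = (m - 3)/(m - 5)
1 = 1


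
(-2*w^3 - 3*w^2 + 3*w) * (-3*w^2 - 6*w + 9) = 6*w^5 + 21*w^4 - 9*w^3 - 45*w^2 + 27*w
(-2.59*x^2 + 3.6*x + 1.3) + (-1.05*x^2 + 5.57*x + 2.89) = -3.64*x^2 + 9.17*x + 4.19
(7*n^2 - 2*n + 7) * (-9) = -63*n^2 + 18*n - 63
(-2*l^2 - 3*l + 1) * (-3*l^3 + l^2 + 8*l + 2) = 6*l^5 + 7*l^4 - 22*l^3 - 27*l^2 + 2*l + 2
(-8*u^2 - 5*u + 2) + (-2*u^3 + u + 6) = -2*u^3 - 8*u^2 - 4*u + 8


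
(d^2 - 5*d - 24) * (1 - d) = -d^3 + 6*d^2 + 19*d - 24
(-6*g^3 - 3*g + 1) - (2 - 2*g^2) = -6*g^3 + 2*g^2 - 3*g - 1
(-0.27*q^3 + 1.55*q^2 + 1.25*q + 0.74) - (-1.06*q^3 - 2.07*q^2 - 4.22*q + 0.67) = 0.79*q^3 + 3.62*q^2 + 5.47*q + 0.07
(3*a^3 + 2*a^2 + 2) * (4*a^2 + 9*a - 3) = 12*a^5 + 35*a^4 + 9*a^3 + 2*a^2 + 18*a - 6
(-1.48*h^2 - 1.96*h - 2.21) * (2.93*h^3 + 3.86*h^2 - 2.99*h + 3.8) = -4.3364*h^5 - 11.4556*h^4 - 9.6157*h^3 - 8.2942*h^2 - 0.840099999999999*h - 8.398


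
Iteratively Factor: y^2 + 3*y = (y + 3)*(y)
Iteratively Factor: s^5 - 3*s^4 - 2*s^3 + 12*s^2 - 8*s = (s)*(s^4 - 3*s^3 - 2*s^2 + 12*s - 8) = s*(s - 2)*(s^3 - s^2 - 4*s + 4) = s*(s - 2)*(s - 1)*(s^2 - 4) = s*(s - 2)*(s - 1)*(s + 2)*(s - 2)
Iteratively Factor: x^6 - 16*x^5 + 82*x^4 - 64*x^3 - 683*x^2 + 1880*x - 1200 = (x - 4)*(x^5 - 12*x^4 + 34*x^3 + 72*x^2 - 395*x + 300) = (x - 5)*(x - 4)*(x^4 - 7*x^3 - x^2 + 67*x - 60) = (x - 5)*(x - 4)*(x - 1)*(x^3 - 6*x^2 - 7*x + 60) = (x - 5)*(x - 4)^2*(x - 1)*(x^2 - 2*x - 15) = (x - 5)*(x - 4)^2*(x - 1)*(x + 3)*(x - 5)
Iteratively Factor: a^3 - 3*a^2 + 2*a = (a)*(a^2 - 3*a + 2) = a*(a - 2)*(a - 1)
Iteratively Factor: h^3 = (h)*(h^2) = h^2*(h)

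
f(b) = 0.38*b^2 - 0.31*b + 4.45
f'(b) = 0.76*b - 0.31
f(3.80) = 8.76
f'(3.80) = 2.58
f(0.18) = 4.41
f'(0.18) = -0.17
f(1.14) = 4.59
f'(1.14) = 0.56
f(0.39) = 4.39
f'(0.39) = -0.01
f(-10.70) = 51.27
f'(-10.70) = -8.44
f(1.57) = 4.90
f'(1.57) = 0.88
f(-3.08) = 9.01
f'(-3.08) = -2.65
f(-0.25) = 4.55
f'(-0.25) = -0.50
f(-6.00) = 19.99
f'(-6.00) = -4.87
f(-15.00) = 94.60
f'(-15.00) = -11.71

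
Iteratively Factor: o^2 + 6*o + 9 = (o + 3)*(o + 3)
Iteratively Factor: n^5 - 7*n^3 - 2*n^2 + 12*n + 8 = (n + 1)*(n^4 - n^3 - 6*n^2 + 4*n + 8) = (n - 2)*(n + 1)*(n^3 + n^2 - 4*n - 4) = (n - 2)*(n + 1)^2*(n^2 - 4) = (n - 2)^2*(n + 1)^2*(n + 2)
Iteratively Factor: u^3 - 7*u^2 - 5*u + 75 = (u - 5)*(u^2 - 2*u - 15) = (u - 5)*(u + 3)*(u - 5)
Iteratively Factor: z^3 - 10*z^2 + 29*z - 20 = (z - 4)*(z^2 - 6*z + 5) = (z - 5)*(z - 4)*(z - 1)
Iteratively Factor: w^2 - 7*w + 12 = (w - 3)*(w - 4)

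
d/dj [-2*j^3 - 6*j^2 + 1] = 6*j*(-j - 2)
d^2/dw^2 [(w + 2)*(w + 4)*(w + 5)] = 6*w + 22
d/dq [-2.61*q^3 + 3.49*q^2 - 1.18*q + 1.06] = -7.83*q^2 + 6.98*q - 1.18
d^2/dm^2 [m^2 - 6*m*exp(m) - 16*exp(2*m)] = -6*m*exp(m) - 64*exp(2*m) - 12*exp(m) + 2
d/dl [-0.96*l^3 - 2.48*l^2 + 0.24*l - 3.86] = -2.88*l^2 - 4.96*l + 0.24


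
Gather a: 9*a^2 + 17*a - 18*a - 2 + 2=9*a^2 - a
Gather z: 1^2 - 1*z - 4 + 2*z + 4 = z + 1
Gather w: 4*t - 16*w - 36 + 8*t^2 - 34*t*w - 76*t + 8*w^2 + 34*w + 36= 8*t^2 - 72*t + 8*w^2 + w*(18 - 34*t)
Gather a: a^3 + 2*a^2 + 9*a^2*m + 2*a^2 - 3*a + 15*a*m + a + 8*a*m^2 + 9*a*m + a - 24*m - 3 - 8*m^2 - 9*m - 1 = a^3 + a^2*(9*m + 4) + a*(8*m^2 + 24*m - 1) - 8*m^2 - 33*m - 4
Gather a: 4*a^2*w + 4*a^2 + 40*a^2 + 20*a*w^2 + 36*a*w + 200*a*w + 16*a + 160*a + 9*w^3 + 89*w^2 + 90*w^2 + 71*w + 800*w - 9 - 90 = a^2*(4*w + 44) + a*(20*w^2 + 236*w + 176) + 9*w^3 + 179*w^2 + 871*w - 99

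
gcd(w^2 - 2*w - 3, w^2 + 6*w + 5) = w + 1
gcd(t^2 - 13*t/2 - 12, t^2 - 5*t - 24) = t - 8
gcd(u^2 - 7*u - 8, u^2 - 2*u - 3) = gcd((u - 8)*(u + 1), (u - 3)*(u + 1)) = u + 1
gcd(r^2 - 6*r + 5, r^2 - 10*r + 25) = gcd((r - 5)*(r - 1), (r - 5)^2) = r - 5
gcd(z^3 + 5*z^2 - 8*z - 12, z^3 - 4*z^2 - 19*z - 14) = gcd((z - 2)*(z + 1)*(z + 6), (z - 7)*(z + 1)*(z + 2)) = z + 1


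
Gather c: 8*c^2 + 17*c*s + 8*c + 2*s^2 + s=8*c^2 + c*(17*s + 8) + 2*s^2 + s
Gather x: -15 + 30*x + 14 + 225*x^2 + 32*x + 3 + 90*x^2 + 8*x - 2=315*x^2 + 70*x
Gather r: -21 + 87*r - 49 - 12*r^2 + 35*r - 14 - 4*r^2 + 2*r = -16*r^2 + 124*r - 84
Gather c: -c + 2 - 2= -c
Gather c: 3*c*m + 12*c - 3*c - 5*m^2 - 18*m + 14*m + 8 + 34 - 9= c*(3*m + 9) - 5*m^2 - 4*m + 33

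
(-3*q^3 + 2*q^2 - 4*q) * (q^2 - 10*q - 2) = -3*q^5 + 32*q^4 - 18*q^3 + 36*q^2 + 8*q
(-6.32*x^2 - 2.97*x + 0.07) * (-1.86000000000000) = 11.7552*x^2 + 5.5242*x - 0.1302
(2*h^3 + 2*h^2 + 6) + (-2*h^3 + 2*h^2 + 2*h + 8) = 4*h^2 + 2*h + 14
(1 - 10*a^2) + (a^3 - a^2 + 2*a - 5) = a^3 - 11*a^2 + 2*a - 4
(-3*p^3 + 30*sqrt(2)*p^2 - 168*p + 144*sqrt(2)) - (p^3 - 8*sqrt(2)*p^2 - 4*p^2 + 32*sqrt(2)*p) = -4*p^3 + 4*p^2 + 38*sqrt(2)*p^2 - 168*p - 32*sqrt(2)*p + 144*sqrt(2)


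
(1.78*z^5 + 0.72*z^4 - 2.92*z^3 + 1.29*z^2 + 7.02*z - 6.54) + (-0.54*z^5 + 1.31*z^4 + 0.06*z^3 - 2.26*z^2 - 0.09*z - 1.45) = 1.24*z^5 + 2.03*z^4 - 2.86*z^3 - 0.97*z^2 + 6.93*z - 7.99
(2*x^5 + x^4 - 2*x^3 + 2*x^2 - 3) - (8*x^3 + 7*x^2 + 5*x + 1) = 2*x^5 + x^4 - 10*x^3 - 5*x^2 - 5*x - 4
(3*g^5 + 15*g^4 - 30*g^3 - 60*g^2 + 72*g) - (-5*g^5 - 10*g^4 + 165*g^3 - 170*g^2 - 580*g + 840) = 8*g^5 + 25*g^4 - 195*g^3 + 110*g^2 + 652*g - 840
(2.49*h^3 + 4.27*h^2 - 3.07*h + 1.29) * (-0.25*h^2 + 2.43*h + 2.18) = -0.6225*h^5 + 4.9832*h^4 + 16.5718*h^3 + 1.526*h^2 - 3.5579*h + 2.8122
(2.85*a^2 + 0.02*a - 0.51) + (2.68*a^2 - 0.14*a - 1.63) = 5.53*a^2 - 0.12*a - 2.14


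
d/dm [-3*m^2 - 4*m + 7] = -6*m - 4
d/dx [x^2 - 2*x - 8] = 2*x - 2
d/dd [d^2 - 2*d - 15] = 2*d - 2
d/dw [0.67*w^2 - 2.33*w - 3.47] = 1.34*w - 2.33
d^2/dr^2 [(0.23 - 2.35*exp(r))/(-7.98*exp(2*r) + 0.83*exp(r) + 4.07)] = (149.64894*exp(4*r) - 43.020978*exp(3*r) + 462.518406*exp(2*r) - 37.977294*exp(r) + 39.704478)*exp(r)/(508.169592*exp(6*r) - 158.564196*exp(5*r) - 761.045418*exp(4*r) + 161.171641*exp(3*r) + 388.152237*exp(2*r) - 41.246601*exp(r) - 67.419143)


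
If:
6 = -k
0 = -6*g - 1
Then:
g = -1/6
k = -6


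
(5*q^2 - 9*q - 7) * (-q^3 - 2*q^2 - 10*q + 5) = -5*q^5 - q^4 - 25*q^3 + 129*q^2 + 25*q - 35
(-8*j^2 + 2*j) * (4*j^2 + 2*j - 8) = -32*j^4 - 8*j^3 + 68*j^2 - 16*j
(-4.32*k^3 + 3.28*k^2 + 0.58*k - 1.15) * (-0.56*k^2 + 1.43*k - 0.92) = 2.4192*k^5 - 8.0144*k^4 + 8.34*k^3 - 1.5442*k^2 - 2.1781*k + 1.058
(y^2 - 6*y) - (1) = y^2 - 6*y - 1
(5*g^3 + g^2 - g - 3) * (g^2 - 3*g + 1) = 5*g^5 - 14*g^4 + g^3 + g^2 + 8*g - 3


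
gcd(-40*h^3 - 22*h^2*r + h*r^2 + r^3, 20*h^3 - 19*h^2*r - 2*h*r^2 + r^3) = -20*h^2 - h*r + r^2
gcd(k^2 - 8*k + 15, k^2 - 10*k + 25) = k - 5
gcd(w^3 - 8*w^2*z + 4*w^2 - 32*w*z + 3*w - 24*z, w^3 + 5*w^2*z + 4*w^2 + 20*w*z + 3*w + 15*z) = w^2 + 4*w + 3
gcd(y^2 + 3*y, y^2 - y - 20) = 1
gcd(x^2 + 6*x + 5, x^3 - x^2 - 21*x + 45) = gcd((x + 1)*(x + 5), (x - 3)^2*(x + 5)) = x + 5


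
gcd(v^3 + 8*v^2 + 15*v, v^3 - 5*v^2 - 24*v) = v^2 + 3*v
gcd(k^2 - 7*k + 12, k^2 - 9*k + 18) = k - 3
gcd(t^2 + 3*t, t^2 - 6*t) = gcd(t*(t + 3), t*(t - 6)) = t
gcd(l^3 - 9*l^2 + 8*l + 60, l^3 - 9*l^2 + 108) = l - 6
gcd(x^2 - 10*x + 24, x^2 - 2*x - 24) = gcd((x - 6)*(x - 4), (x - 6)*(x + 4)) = x - 6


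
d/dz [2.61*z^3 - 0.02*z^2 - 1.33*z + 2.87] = 7.83*z^2 - 0.04*z - 1.33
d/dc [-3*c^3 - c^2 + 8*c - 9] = -9*c^2 - 2*c + 8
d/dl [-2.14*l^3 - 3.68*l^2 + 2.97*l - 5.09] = -6.42*l^2 - 7.36*l + 2.97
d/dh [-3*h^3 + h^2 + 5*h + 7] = -9*h^2 + 2*h + 5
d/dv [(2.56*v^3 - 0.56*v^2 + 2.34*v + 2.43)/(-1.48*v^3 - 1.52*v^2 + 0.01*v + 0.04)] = (-4.72*v^4 + 6.9776*v^3 + 14.6476*v^2 + 7.3424*v + 0.0693)/(2.1904*v^6 + 4.4992*v^5 + 2.2808*v^4 - 0.1488*v^3 - 0.1215*v^2 + 0.0008*v + 0.0016)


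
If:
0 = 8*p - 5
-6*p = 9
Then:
No Solution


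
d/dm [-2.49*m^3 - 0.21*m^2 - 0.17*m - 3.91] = -7.47*m^2 - 0.42*m - 0.17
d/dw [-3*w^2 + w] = 1 - 6*w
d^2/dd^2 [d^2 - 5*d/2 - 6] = 2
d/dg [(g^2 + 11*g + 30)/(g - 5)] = (g^2 - 10*g - 85)/(g^2 - 10*g + 25)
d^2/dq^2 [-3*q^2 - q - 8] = -6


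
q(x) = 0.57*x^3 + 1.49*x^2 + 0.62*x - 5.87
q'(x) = 1.71*x^2 + 2.98*x + 0.62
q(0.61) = -4.81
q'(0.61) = 3.07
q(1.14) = -2.38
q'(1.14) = 6.24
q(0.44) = -5.26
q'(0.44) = 2.26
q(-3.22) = -11.45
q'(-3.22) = 8.75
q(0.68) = -4.58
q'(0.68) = 3.44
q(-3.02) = -9.85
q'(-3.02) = 7.22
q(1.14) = -2.38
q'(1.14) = 6.24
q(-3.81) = -18.13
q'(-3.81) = 14.09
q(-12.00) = -783.71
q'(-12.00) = 211.10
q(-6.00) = -79.07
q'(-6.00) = 44.30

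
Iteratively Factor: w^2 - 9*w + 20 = (w - 5)*(w - 4)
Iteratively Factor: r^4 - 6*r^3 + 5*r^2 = (r)*(r^3 - 6*r^2 + 5*r) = r^2*(r^2 - 6*r + 5) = r^2*(r - 1)*(r - 5)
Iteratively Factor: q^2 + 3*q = (q + 3)*(q)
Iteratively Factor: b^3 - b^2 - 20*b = (b - 5)*(b^2 + 4*b) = b*(b - 5)*(b + 4)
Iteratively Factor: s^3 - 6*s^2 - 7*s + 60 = (s - 5)*(s^2 - s - 12) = (s - 5)*(s + 3)*(s - 4)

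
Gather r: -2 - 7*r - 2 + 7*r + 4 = 0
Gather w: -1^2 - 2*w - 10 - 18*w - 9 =-20*w - 20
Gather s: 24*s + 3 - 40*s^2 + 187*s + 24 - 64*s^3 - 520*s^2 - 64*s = -64*s^3 - 560*s^2 + 147*s + 27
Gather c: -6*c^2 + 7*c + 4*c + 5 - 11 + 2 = -6*c^2 + 11*c - 4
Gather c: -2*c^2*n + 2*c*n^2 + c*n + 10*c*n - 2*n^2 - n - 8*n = -2*c^2*n + c*(2*n^2 + 11*n) - 2*n^2 - 9*n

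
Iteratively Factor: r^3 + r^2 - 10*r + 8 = (r - 2)*(r^2 + 3*r - 4) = (r - 2)*(r + 4)*(r - 1)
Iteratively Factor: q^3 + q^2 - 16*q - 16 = (q - 4)*(q^2 + 5*q + 4) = (q - 4)*(q + 4)*(q + 1)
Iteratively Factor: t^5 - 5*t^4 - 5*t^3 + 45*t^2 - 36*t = (t - 1)*(t^4 - 4*t^3 - 9*t^2 + 36*t) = t*(t - 1)*(t^3 - 4*t^2 - 9*t + 36) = t*(t - 3)*(t - 1)*(t^2 - t - 12) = t*(t - 4)*(t - 3)*(t - 1)*(t + 3)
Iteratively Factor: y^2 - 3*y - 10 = (y + 2)*(y - 5)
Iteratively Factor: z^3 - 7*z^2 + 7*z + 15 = (z - 5)*(z^2 - 2*z - 3) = (z - 5)*(z - 3)*(z + 1)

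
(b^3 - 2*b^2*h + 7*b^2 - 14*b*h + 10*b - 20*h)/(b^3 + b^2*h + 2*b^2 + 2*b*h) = (b^2 - 2*b*h + 5*b - 10*h)/(b*(b + h))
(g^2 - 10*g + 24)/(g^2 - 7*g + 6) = (g - 4)/(g - 1)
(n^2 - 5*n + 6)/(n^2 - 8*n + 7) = (n^2 - 5*n + 6)/(n^2 - 8*n + 7)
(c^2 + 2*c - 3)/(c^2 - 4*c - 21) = (c - 1)/(c - 7)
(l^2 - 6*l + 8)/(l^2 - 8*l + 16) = (l - 2)/(l - 4)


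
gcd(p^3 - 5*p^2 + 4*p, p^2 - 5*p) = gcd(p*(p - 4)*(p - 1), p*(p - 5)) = p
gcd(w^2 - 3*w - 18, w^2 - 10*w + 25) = 1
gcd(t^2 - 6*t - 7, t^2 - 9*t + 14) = t - 7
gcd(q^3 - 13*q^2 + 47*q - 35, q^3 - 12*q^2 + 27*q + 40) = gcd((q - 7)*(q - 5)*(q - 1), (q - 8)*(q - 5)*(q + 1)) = q - 5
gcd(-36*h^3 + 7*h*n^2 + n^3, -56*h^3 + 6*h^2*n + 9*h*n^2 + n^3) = 2*h - n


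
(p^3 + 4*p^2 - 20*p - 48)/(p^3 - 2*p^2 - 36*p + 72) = (p^2 - 2*p - 8)/(p^2 - 8*p + 12)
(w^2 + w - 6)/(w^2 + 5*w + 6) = (w - 2)/(w + 2)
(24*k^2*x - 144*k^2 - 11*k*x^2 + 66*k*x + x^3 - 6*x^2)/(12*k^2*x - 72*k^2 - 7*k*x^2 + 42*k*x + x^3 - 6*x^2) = (-8*k + x)/(-4*k + x)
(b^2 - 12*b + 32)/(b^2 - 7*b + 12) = (b - 8)/(b - 3)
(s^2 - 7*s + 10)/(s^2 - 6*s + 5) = (s - 2)/(s - 1)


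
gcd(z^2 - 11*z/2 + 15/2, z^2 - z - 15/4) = z - 5/2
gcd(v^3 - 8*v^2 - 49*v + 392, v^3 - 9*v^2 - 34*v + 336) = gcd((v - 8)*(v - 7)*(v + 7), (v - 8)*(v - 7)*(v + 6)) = v^2 - 15*v + 56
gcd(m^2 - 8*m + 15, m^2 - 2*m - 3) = m - 3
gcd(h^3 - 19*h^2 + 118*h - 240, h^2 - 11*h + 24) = h - 8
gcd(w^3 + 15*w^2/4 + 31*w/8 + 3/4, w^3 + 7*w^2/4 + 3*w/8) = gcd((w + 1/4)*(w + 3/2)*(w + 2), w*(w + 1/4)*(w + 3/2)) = w^2 + 7*w/4 + 3/8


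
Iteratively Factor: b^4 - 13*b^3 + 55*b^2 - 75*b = (b - 3)*(b^3 - 10*b^2 + 25*b) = (b - 5)*(b - 3)*(b^2 - 5*b) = (b - 5)^2*(b - 3)*(b)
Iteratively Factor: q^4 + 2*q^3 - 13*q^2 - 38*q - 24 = (q + 2)*(q^3 - 13*q - 12) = (q + 1)*(q + 2)*(q^2 - q - 12) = (q + 1)*(q + 2)*(q + 3)*(q - 4)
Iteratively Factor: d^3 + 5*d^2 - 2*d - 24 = (d + 3)*(d^2 + 2*d - 8) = (d + 3)*(d + 4)*(d - 2)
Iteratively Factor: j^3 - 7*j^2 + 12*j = (j)*(j^2 - 7*j + 12) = j*(j - 3)*(j - 4)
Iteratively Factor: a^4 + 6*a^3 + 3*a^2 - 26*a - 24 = (a - 2)*(a^3 + 8*a^2 + 19*a + 12) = (a - 2)*(a + 1)*(a^2 + 7*a + 12) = (a - 2)*(a + 1)*(a + 3)*(a + 4)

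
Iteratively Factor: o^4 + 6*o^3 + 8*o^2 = (o)*(o^3 + 6*o^2 + 8*o) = o*(o + 4)*(o^2 + 2*o) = o^2*(o + 4)*(o + 2)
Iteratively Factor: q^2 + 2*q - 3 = (q - 1)*(q + 3)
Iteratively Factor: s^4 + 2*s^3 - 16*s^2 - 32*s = (s + 4)*(s^3 - 2*s^2 - 8*s) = (s - 4)*(s + 4)*(s^2 + 2*s) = s*(s - 4)*(s + 4)*(s + 2)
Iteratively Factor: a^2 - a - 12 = (a + 3)*(a - 4)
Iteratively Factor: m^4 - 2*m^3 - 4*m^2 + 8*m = (m)*(m^3 - 2*m^2 - 4*m + 8) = m*(m + 2)*(m^2 - 4*m + 4) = m*(m - 2)*(m + 2)*(m - 2)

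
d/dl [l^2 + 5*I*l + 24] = 2*l + 5*I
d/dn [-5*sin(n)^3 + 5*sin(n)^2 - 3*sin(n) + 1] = (-15*sin(n)^2 + 10*sin(n) - 3)*cos(n)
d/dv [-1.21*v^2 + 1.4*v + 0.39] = 1.4 - 2.42*v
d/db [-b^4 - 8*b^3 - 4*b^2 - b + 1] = -4*b^3 - 24*b^2 - 8*b - 1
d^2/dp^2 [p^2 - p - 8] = 2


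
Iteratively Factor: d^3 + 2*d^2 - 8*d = (d + 4)*(d^2 - 2*d) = (d - 2)*(d + 4)*(d)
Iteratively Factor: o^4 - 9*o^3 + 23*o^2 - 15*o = (o - 1)*(o^3 - 8*o^2 + 15*o) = (o - 5)*(o - 1)*(o^2 - 3*o) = o*(o - 5)*(o - 1)*(o - 3)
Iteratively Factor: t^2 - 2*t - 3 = (t - 3)*(t + 1)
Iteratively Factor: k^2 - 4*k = (k)*(k - 4)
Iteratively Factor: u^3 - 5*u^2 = (u)*(u^2 - 5*u) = u^2*(u - 5)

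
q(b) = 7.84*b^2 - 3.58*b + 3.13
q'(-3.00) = -50.62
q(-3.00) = 84.43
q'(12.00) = 184.58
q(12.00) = 1089.13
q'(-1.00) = -19.26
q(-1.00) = 14.55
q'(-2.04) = -35.57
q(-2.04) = 43.06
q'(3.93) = 58.04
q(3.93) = 110.15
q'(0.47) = 3.79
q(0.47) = 3.18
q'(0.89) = 10.38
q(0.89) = 6.15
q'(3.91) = 57.73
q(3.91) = 108.99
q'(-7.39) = -119.46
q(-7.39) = 457.75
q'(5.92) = 89.25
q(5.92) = 256.70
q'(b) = 15.68*b - 3.58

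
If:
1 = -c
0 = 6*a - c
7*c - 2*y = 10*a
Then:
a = -1/6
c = -1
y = -8/3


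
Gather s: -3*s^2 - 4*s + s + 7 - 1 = -3*s^2 - 3*s + 6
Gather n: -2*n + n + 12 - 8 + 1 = 5 - n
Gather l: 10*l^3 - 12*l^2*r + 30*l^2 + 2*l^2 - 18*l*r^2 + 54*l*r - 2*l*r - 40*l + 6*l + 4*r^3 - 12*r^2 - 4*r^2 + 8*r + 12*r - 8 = 10*l^3 + l^2*(32 - 12*r) + l*(-18*r^2 + 52*r - 34) + 4*r^3 - 16*r^2 + 20*r - 8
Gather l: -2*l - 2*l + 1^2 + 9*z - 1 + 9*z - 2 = -4*l + 18*z - 2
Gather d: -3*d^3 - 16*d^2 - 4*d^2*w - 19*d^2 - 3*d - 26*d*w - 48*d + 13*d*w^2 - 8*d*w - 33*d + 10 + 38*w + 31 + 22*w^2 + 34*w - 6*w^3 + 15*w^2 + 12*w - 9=-3*d^3 + d^2*(-4*w - 35) + d*(13*w^2 - 34*w - 84) - 6*w^3 + 37*w^2 + 84*w + 32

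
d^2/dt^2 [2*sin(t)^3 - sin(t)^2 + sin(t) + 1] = -18*sin(t)^3 + 4*sin(t)^2 + 11*sin(t) - 2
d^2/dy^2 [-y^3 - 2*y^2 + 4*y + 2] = -6*y - 4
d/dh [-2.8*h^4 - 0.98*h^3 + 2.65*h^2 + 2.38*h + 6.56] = -11.2*h^3 - 2.94*h^2 + 5.3*h + 2.38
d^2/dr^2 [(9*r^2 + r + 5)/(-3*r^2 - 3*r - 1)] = 36*(4*r^3 - 3*r^2 - 7*r - 2)/(27*r^6 + 81*r^5 + 108*r^4 + 81*r^3 + 36*r^2 + 9*r + 1)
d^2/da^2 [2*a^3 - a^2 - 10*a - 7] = 12*a - 2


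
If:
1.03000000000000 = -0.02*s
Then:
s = -51.50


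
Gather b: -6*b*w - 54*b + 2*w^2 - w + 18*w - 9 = b*(-6*w - 54) + 2*w^2 + 17*w - 9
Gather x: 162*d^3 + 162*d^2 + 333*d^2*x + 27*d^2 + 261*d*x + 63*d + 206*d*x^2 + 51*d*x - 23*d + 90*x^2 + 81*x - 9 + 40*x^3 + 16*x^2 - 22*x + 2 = 162*d^3 + 189*d^2 + 40*d + 40*x^3 + x^2*(206*d + 106) + x*(333*d^2 + 312*d + 59) - 7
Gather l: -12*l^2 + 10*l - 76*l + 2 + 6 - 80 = -12*l^2 - 66*l - 72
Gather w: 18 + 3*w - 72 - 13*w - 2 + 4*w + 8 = -6*w - 48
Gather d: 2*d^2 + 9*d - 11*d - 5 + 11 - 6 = 2*d^2 - 2*d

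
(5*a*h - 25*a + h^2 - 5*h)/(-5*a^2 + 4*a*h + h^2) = (5 - h)/(a - h)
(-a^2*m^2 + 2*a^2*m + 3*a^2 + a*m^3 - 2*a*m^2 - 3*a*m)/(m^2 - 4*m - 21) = a*(a*m^2 - 2*a*m - 3*a - m^3 + 2*m^2 + 3*m)/(-m^2 + 4*m + 21)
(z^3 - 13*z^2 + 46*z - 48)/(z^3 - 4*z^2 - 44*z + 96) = (z - 3)/(z + 6)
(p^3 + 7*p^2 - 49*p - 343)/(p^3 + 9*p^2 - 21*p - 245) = (p - 7)/(p - 5)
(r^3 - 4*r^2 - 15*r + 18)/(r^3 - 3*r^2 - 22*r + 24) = (r + 3)/(r + 4)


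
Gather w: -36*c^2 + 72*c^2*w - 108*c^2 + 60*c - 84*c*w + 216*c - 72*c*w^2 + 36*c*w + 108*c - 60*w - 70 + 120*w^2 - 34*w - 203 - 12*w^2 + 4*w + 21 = -144*c^2 + 384*c + w^2*(108 - 72*c) + w*(72*c^2 - 48*c - 90) - 252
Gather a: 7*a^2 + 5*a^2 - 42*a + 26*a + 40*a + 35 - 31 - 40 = 12*a^2 + 24*a - 36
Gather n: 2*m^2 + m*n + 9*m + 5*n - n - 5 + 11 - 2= 2*m^2 + 9*m + n*(m + 4) + 4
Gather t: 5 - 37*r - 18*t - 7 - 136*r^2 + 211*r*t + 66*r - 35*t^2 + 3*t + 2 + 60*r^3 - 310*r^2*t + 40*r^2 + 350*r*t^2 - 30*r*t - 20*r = 60*r^3 - 96*r^2 + 9*r + t^2*(350*r - 35) + t*(-310*r^2 + 181*r - 15)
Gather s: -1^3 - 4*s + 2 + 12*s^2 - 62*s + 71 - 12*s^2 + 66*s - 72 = 0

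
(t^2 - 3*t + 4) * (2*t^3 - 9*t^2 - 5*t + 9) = 2*t^5 - 15*t^4 + 30*t^3 - 12*t^2 - 47*t + 36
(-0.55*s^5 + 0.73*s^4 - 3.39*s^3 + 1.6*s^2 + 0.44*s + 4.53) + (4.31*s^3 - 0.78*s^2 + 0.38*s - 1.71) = -0.55*s^5 + 0.73*s^4 + 0.919999999999999*s^3 + 0.82*s^2 + 0.82*s + 2.82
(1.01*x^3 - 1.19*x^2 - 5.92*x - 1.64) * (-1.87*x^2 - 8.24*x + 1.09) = -1.8887*x^5 - 6.0971*x^4 + 21.9769*x^3 + 50.5505*x^2 + 7.0608*x - 1.7876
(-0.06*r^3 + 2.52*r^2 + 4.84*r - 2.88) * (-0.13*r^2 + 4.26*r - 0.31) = 0.0078*r^5 - 0.5832*r^4 + 10.1246*r^3 + 20.2116*r^2 - 13.7692*r + 0.8928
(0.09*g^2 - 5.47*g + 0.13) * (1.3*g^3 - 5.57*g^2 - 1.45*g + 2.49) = 0.117*g^5 - 7.6123*g^4 + 30.5064*g^3 + 7.4315*g^2 - 13.8088*g + 0.3237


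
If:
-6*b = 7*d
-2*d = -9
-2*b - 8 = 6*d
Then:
No Solution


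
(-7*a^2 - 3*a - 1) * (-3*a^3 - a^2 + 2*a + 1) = 21*a^5 + 16*a^4 - 8*a^3 - 12*a^2 - 5*a - 1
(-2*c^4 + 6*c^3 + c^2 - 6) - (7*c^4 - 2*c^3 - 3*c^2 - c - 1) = -9*c^4 + 8*c^3 + 4*c^2 + c - 5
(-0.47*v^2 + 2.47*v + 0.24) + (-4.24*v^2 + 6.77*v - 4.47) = -4.71*v^2 + 9.24*v - 4.23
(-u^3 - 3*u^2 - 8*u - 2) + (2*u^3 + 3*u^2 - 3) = u^3 - 8*u - 5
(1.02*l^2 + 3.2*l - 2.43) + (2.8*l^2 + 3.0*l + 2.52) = 3.82*l^2 + 6.2*l + 0.0899999999999999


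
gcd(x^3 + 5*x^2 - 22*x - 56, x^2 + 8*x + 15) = 1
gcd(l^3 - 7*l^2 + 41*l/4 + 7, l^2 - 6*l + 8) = l - 4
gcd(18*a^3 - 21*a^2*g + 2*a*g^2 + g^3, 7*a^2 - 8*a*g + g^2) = a - g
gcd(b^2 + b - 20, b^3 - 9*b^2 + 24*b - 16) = b - 4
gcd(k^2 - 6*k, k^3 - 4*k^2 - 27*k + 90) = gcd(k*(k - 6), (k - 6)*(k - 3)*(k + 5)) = k - 6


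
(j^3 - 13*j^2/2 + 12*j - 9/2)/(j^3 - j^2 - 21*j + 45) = (j - 1/2)/(j + 5)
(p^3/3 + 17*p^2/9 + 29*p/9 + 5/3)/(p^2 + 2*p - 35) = (3*p^3 + 17*p^2 + 29*p + 15)/(9*(p^2 + 2*p - 35))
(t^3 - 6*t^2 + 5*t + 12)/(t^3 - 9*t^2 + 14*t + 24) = (t - 3)/(t - 6)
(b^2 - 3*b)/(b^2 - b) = (b - 3)/(b - 1)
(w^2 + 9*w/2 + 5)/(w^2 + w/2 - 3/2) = (2*w^2 + 9*w + 10)/(2*w^2 + w - 3)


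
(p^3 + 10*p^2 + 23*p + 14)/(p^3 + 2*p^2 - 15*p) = (p^3 + 10*p^2 + 23*p + 14)/(p*(p^2 + 2*p - 15))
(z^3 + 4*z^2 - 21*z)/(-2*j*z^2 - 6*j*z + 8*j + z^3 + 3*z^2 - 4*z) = z*(-z^2 - 4*z + 21)/(2*j*z^2 + 6*j*z - 8*j - z^3 - 3*z^2 + 4*z)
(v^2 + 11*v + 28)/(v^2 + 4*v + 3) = (v^2 + 11*v + 28)/(v^2 + 4*v + 3)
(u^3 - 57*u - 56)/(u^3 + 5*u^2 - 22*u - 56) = (u^2 - 7*u - 8)/(u^2 - 2*u - 8)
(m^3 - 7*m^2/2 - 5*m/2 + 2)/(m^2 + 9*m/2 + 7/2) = (2*m^2 - 9*m + 4)/(2*m + 7)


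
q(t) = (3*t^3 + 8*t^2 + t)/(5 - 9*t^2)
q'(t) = 18*t*(3*t^3 + 8*t^2 + t)/(5 - 9*t^2)^2 + (9*t^2 + 16*t + 1)/(5 - 9*t^2)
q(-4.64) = 0.70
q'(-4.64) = -0.33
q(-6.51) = 1.32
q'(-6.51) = -0.33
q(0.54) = 1.41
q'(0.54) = 10.92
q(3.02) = -2.06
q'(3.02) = -0.25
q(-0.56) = 0.65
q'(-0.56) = -5.38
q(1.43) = -1.98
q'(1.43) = 0.65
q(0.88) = -4.63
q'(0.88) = 26.04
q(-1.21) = -0.63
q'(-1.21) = -1.06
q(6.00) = -2.95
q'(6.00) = -0.32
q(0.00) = 0.00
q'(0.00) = 0.20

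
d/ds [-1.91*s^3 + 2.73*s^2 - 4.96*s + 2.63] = -5.73*s^2 + 5.46*s - 4.96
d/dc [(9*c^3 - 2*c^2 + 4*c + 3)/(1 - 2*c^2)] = (-18*c^4 + 35*c^2 + 8*c + 4)/(4*c^4 - 4*c^2 + 1)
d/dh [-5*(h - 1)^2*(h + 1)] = -15*h^2 + 10*h + 5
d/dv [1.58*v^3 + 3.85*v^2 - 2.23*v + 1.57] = 4.74*v^2 + 7.7*v - 2.23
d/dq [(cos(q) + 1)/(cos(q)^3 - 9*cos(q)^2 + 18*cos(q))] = 2*(cos(q)^3 - 3*cos(q)^2 - 9*cos(q) + 9)*sin(q)/((cos(q) - 6)^2*(cos(q) - 3)^2*cos(q)^2)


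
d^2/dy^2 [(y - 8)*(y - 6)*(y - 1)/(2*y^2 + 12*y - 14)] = 195/(y^3 + 21*y^2 + 147*y + 343)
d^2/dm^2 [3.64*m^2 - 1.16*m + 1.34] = 7.28000000000000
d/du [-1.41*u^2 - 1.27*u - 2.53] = -2.82*u - 1.27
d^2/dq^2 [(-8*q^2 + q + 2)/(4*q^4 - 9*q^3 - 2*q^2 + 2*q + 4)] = 2*(-384*q^8 + 960*q^7 - 680*q^6 - 477*q^5 + 1962*q^4 - 1866*q^3 - 252*q^2 + 216*q - 112)/(64*q^12 - 432*q^11 + 876*q^10 - 201*q^9 - 678*q^8 - 582*q^7 + 1036*q^6 + 540*q^5 - 216*q^4 - 520*q^3 - 48*q^2 + 96*q + 64)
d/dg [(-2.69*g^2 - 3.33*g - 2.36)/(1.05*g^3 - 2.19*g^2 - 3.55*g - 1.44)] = (2.8245*g^4 + 6.993*g^3 + 9.6908*g^2 - 2.5896*g - 3.5828)/(1.1025*g^6 - 4.599*g^5 - 2.6589*g^4 + 12.525*g^3 + 18.9097*g^2 + 10.224*g + 2.0736)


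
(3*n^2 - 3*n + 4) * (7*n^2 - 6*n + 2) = 21*n^4 - 39*n^3 + 52*n^2 - 30*n + 8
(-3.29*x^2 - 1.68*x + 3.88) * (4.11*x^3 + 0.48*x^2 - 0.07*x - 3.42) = -13.5219*x^5 - 8.484*x^4 + 15.3707*x^3 + 13.2318*x^2 + 5.474*x - 13.2696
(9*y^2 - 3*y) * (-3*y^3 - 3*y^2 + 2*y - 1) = -27*y^5 - 18*y^4 + 27*y^3 - 15*y^2 + 3*y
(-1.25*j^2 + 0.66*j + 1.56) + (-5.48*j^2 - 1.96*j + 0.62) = -6.73*j^2 - 1.3*j + 2.18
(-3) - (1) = -4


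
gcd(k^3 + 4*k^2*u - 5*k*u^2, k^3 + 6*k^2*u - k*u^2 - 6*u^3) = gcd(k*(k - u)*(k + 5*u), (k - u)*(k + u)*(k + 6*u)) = -k + u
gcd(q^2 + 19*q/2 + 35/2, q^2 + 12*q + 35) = q + 7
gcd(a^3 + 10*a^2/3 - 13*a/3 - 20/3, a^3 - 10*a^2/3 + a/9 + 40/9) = a^2 - 2*a/3 - 5/3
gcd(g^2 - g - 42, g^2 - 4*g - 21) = g - 7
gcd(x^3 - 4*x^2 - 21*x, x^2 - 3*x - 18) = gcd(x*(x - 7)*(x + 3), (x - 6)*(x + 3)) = x + 3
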